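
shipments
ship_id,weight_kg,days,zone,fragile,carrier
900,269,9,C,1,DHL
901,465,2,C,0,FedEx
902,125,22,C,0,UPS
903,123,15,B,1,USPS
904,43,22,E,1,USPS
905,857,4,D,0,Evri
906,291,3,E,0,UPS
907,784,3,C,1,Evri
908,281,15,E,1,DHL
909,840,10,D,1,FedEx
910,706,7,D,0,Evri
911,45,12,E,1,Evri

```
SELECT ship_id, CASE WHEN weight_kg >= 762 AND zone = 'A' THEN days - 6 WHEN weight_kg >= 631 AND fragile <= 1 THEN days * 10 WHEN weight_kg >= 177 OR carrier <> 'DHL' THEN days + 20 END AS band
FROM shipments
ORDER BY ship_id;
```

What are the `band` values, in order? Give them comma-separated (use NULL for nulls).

ship_id=900: weight_kg >= 177 OR carrier <> 'DHL' → 29
ship_id=901: weight_kg >= 177 OR carrier <> 'DHL' → 22
ship_id=902: weight_kg >= 177 OR carrier <> 'DHL' → 42
ship_id=903: weight_kg >= 177 OR carrier <> 'DHL' → 35
ship_id=904: weight_kg >= 177 OR carrier <> 'DHL' → 42
ship_id=905: weight_kg >= 631 AND fragile <= 1 → 40
ship_id=906: weight_kg >= 177 OR carrier <> 'DHL' → 23
ship_id=907: weight_kg >= 631 AND fragile <= 1 → 30
ship_id=908: weight_kg >= 177 OR carrier <> 'DHL' → 35
ship_id=909: weight_kg >= 631 AND fragile <= 1 → 100
ship_id=910: weight_kg >= 631 AND fragile <= 1 → 70
ship_id=911: weight_kg >= 177 OR carrier <> 'DHL' → 32

29, 22, 42, 35, 42, 40, 23, 30, 35, 100, 70, 32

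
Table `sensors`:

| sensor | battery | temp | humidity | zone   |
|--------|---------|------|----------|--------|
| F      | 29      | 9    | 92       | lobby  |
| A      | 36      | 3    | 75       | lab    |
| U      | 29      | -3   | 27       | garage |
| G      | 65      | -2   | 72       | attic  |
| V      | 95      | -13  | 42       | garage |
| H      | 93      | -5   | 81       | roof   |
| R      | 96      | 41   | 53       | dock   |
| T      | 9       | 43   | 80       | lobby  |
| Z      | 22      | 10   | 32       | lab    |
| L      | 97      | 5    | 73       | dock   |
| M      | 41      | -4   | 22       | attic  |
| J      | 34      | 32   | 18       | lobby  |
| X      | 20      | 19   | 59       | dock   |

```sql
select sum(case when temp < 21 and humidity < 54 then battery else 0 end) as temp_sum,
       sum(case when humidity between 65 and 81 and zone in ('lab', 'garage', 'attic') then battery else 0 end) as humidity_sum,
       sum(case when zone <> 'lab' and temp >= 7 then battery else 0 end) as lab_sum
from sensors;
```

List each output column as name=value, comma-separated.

[temp_sum: temp < 21 and humidity < 54]
sensor=F: ✗
sensor=A: ✗
sensor=U: ✓ → 29
sensor=G: ✗
sensor=V: ✓ → 95
sensor=H: ✗
sensor=R: ✗
sensor=T: ✗
sensor=Z: ✓ → 22
sensor=L: ✗
sensor=M: ✓ → 41
sensor=J: ✗
sensor=X: ✗
temp_sum = 29 + 95 + 22 + 41 = 187
—
[humidity_sum: humidity between 65 and 81 and zone in ('lab', 'garage', 'attic')]
sensor=F: ✗
sensor=A: ✓ → 36
sensor=U: ✗
sensor=G: ✓ → 65
sensor=V: ✗
sensor=H: ✗
sensor=R: ✗
sensor=T: ✗
sensor=Z: ✗
sensor=L: ✗
sensor=M: ✗
sensor=J: ✗
sensor=X: ✗
humidity_sum = 36 + 65 = 101
—
[lab_sum: zone <> 'lab' and temp >= 7]
sensor=F: ✓ → 29
sensor=A: ✗
sensor=U: ✗
sensor=G: ✗
sensor=V: ✗
sensor=H: ✗
sensor=R: ✓ → 96
sensor=T: ✓ → 9
sensor=Z: ✗
sensor=L: ✗
sensor=M: ✗
sensor=J: ✓ → 34
sensor=X: ✓ → 20
lab_sum = 29 + 96 + 9 + 34 + 20 = 188

temp_sum=187, humidity_sum=101, lab_sum=188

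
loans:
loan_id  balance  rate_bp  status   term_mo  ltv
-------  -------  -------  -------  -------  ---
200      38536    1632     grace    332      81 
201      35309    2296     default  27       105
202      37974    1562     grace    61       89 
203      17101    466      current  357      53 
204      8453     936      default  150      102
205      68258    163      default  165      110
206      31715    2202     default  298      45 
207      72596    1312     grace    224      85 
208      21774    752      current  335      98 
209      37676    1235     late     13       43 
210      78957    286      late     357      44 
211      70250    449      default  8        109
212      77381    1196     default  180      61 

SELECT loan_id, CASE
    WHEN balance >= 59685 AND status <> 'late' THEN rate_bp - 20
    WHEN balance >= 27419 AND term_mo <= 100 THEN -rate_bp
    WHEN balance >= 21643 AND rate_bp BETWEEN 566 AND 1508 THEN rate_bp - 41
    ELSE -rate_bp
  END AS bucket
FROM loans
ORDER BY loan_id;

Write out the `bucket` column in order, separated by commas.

loan_id=200: ELSE → -1632
loan_id=201: balance >= 27419 AND term_mo <= 100 → -2296
loan_id=202: balance >= 27419 AND term_mo <= 100 → -1562
loan_id=203: ELSE → -466
loan_id=204: ELSE → -936
loan_id=205: balance >= 59685 AND status <> 'late' → 143
loan_id=206: ELSE → -2202
loan_id=207: balance >= 59685 AND status <> 'late' → 1292
loan_id=208: balance >= 21643 AND rate_bp BETWEEN 566 AND 1508 → 711
loan_id=209: balance >= 27419 AND term_mo <= 100 → -1235
loan_id=210: ELSE → -286
loan_id=211: balance >= 59685 AND status <> 'late' → 429
loan_id=212: balance >= 59685 AND status <> 'late' → 1176

-1632, -2296, -1562, -466, -936, 143, -2202, 1292, 711, -1235, -286, 429, 1176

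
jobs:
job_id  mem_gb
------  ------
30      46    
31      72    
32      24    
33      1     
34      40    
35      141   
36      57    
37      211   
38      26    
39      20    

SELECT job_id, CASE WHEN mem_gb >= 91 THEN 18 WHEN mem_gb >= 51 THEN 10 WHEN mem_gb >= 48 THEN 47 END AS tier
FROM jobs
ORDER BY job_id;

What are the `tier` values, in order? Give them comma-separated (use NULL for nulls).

NULL, 10, NULL, NULL, NULL, 18, 10, 18, NULL, NULL

job_id=30: (no match → NULL) → NULL
job_id=31: mem_gb >= 51 → 10
job_id=32: (no match → NULL) → NULL
job_id=33: (no match → NULL) → NULL
job_id=34: (no match → NULL) → NULL
job_id=35: mem_gb >= 91 → 18
job_id=36: mem_gb >= 51 → 10
job_id=37: mem_gb >= 91 → 18
job_id=38: (no match → NULL) → NULL
job_id=39: (no match → NULL) → NULL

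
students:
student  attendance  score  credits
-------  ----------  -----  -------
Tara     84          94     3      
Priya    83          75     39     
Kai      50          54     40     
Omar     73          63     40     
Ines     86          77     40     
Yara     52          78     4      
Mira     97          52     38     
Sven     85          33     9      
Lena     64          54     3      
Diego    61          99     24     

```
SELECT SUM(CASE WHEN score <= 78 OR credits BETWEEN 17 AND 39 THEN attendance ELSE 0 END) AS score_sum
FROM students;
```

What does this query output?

651

student=Tara: ✗
student=Priya: ✓ → 83
student=Kai: ✓ → 50
student=Omar: ✓ → 73
student=Ines: ✓ → 86
student=Yara: ✓ → 52
student=Mira: ✓ → 97
student=Sven: ✓ → 85
student=Lena: ✓ → 64
student=Diego: ✓ → 61
score_sum = 83 + 50 + 73 + 86 + 52 + 97 + 85 + 64 + 61 = 651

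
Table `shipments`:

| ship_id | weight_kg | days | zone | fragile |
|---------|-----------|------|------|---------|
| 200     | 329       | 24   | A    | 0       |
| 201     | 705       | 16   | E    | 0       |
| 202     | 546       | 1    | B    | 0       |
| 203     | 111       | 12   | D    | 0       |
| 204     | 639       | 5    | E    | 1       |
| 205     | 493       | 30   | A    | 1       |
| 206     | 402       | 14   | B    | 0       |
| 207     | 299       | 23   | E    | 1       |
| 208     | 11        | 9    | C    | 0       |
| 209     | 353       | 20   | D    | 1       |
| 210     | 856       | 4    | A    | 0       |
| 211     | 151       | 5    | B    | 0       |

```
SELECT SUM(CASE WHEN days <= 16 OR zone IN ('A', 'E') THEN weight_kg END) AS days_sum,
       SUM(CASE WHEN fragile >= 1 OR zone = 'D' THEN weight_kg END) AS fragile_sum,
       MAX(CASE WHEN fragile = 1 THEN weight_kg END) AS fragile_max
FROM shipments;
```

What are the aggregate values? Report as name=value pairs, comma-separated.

[days_sum: days <= 16 OR zone IN ('A', 'E')]
ship_id=200: ✓ → 329
ship_id=201: ✓ → 705
ship_id=202: ✓ → 546
ship_id=203: ✓ → 111
ship_id=204: ✓ → 639
ship_id=205: ✓ → 493
ship_id=206: ✓ → 402
ship_id=207: ✓ → 299
ship_id=208: ✓ → 11
ship_id=209: ✗
ship_id=210: ✓ → 856
ship_id=211: ✓ → 151
days_sum = 329 + 705 + 546 + 111 + 639 + 493 + 402 + 299 + 11 + 856 + 151 = 4542
—
[fragile_sum: fragile >= 1 OR zone = 'D']
ship_id=200: ✗
ship_id=201: ✗
ship_id=202: ✗
ship_id=203: ✓ → 111
ship_id=204: ✓ → 639
ship_id=205: ✓ → 493
ship_id=206: ✗
ship_id=207: ✓ → 299
ship_id=208: ✗
ship_id=209: ✓ → 353
ship_id=210: ✗
ship_id=211: ✗
fragile_sum = 111 + 639 + 493 + 299 + 353 = 1895
—
[fragile_max: fragile = 1]
ship_id=200: ✗
ship_id=201: ✗
ship_id=202: ✗
ship_id=203: ✗
ship_id=204: ✓ → 639
ship_id=205: ✓ → 493
ship_id=206: ✗
ship_id=207: ✓ → 299
ship_id=208: ✗
ship_id=209: ✓ → 353
ship_id=210: ✗
ship_id=211: ✗
fragile_max = MAX(639, 493, 299, 353) = 639

days_sum=4542, fragile_sum=1895, fragile_max=639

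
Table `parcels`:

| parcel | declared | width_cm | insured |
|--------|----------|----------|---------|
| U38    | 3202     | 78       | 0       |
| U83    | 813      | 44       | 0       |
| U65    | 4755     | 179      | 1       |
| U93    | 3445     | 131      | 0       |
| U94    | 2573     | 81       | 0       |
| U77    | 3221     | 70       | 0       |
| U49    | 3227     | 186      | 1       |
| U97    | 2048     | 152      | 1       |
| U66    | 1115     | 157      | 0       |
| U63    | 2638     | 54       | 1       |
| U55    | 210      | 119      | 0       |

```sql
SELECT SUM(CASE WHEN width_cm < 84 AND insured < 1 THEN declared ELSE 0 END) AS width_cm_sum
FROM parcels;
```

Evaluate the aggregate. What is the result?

parcel=U38: ✓ → 3202
parcel=U83: ✓ → 813
parcel=U65: ✗
parcel=U93: ✗
parcel=U94: ✓ → 2573
parcel=U77: ✓ → 3221
parcel=U49: ✗
parcel=U97: ✗
parcel=U66: ✗
parcel=U63: ✗
parcel=U55: ✗
width_cm_sum = 3202 + 813 + 2573 + 3221 = 9809

9809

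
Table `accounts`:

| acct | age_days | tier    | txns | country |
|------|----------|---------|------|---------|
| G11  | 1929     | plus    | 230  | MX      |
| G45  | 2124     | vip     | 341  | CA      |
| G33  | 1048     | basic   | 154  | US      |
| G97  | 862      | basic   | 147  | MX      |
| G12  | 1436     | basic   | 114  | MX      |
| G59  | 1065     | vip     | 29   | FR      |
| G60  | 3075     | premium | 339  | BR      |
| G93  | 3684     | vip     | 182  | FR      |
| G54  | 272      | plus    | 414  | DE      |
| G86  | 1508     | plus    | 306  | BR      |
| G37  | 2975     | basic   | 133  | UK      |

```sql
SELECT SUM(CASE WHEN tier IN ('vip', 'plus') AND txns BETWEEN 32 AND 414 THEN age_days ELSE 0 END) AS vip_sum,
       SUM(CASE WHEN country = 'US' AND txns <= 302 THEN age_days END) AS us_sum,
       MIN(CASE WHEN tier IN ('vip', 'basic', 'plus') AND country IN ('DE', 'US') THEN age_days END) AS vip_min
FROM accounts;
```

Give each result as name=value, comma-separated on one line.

[vip_sum: tier IN ('vip', 'plus') AND txns BETWEEN 32 AND 414]
acct=G11: ✓ → 1929
acct=G45: ✓ → 2124
acct=G33: ✗
acct=G97: ✗
acct=G12: ✗
acct=G59: ✗
acct=G60: ✗
acct=G93: ✓ → 3684
acct=G54: ✓ → 272
acct=G86: ✓ → 1508
acct=G37: ✗
vip_sum = 1929 + 2124 + 3684 + 272 + 1508 = 9517
—
[us_sum: country = 'US' AND txns <= 302]
acct=G11: ✗
acct=G45: ✗
acct=G33: ✓ → 1048
acct=G97: ✗
acct=G12: ✗
acct=G59: ✗
acct=G60: ✗
acct=G93: ✗
acct=G54: ✗
acct=G86: ✗
acct=G37: ✗
us_sum = 1048
—
[vip_min: tier IN ('vip', 'basic', 'plus') AND country IN ('DE', 'US')]
acct=G11: ✗
acct=G45: ✗
acct=G33: ✓ → 1048
acct=G97: ✗
acct=G12: ✗
acct=G59: ✗
acct=G60: ✗
acct=G93: ✗
acct=G54: ✓ → 272
acct=G86: ✗
acct=G37: ✗
vip_min = MIN(1048, 272) = 272

vip_sum=9517, us_sum=1048, vip_min=272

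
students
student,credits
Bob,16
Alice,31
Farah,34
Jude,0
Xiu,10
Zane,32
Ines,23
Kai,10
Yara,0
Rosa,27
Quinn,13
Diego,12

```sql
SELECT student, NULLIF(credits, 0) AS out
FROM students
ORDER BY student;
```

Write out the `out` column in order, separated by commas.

student=Alice: credits=31 vs 0: differ → 31
student=Bob: credits=16 vs 0: differ → 16
student=Diego: credits=12 vs 0: differ → 12
student=Farah: credits=34 vs 0: differ → 34
student=Ines: credits=23 vs 0: differ → 23
student=Jude: credits=0 vs 0: equal → NULL
student=Kai: credits=10 vs 0: differ → 10
student=Quinn: credits=13 vs 0: differ → 13
student=Rosa: credits=27 vs 0: differ → 27
student=Xiu: credits=10 vs 0: differ → 10
student=Yara: credits=0 vs 0: equal → NULL
student=Zane: credits=32 vs 0: differ → 32

31, 16, 12, 34, 23, NULL, 10, 13, 27, 10, NULL, 32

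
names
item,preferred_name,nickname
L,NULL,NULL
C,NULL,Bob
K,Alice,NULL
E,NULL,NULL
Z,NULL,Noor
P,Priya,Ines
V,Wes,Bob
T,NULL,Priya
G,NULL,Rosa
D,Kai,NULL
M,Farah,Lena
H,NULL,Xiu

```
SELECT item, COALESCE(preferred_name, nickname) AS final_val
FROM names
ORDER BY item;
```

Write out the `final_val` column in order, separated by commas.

Bob, Kai, NULL, Rosa, Xiu, Alice, NULL, Farah, Priya, Priya, Wes, Noor

item=C: preferred_name=NULL, nickname=Bob → Bob
item=D: preferred_name=Kai → Kai
item=E: preferred_name=NULL, nickname=NULL (all NULL) → NULL
item=G: preferred_name=NULL, nickname=Rosa → Rosa
item=H: preferred_name=NULL, nickname=Xiu → Xiu
item=K: preferred_name=Alice → Alice
item=L: preferred_name=NULL, nickname=NULL (all NULL) → NULL
item=M: preferred_name=Farah → Farah
item=P: preferred_name=Priya → Priya
item=T: preferred_name=NULL, nickname=Priya → Priya
item=V: preferred_name=Wes → Wes
item=Z: preferred_name=NULL, nickname=Noor → Noor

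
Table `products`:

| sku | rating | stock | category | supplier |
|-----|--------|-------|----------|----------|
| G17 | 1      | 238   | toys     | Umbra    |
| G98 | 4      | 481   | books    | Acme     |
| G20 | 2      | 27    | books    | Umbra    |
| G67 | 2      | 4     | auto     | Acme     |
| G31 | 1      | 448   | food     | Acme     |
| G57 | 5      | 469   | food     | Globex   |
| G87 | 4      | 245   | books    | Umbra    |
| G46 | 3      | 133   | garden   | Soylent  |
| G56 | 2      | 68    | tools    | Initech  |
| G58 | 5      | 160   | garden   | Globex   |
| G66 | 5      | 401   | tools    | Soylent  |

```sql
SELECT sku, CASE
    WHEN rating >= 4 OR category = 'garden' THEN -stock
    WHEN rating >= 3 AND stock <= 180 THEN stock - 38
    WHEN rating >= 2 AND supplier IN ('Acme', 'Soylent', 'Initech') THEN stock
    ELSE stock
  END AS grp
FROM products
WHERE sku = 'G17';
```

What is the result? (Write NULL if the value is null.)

238

sku = G17: rating=1, stock=238, category=toys, supplier=Umbra.
rating >= 4 OR category = 'garden' → false
rating >= 3 AND stock <= 180 → false
rating >= 2 AND supplier IN ('Acme', 'Soylent', 'Initech') → false
No prior WHEN matched → ELSE → 238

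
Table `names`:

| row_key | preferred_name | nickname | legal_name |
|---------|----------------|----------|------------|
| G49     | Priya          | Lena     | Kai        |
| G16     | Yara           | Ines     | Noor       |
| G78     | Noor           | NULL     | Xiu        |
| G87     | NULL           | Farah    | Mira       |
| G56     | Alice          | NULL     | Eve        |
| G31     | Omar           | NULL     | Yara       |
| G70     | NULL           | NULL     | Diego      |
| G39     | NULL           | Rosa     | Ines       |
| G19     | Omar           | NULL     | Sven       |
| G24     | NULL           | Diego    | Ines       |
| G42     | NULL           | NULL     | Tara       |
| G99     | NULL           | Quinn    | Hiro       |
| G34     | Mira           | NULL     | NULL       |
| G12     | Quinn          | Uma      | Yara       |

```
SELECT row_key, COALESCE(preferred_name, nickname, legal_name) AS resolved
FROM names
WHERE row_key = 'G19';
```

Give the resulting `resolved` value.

Omar

row_key = G19: preferred_name=Omar, nickname=NULL, legal_name=Sven.
preferred_name=Omar → Omar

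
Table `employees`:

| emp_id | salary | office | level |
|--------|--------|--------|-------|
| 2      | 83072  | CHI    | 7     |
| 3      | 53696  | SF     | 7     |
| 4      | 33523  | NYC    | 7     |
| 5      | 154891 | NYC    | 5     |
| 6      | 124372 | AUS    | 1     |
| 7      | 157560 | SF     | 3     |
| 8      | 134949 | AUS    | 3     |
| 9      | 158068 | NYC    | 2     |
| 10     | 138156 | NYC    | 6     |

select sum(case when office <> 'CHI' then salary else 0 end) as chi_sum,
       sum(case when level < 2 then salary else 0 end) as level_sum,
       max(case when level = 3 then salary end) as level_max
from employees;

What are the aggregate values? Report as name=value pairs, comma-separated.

[chi_sum: office <> 'CHI']
emp_id=2: ✗
emp_id=3: ✓ → 53696
emp_id=4: ✓ → 33523
emp_id=5: ✓ → 154891
emp_id=6: ✓ → 124372
emp_id=7: ✓ → 157560
emp_id=8: ✓ → 134949
emp_id=9: ✓ → 158068
emp_id=10: ✓ → 138156
chi_sum = 53696 + 33523 + 154891 + 124372 + 157560 + 134949 + 158068 + 138156 = 955215
—
[level_sum: level < 2]
emp_id=2: ✗
emp_id=3: ✗
emp_id=4: ✗
emp_id=5: ✗
emp_id=6: ✓ → 124372
emp_id=7: ✗
emp_id=8: ✗
emp_id=9: ✗
emp_id=10: ✗
level_sum = 124372
—
[level_max: level = 3]
emp_id=2: ✗
emp_id=3: ✗
emp_id=4: ✗
emp_id=5: ✗
emp_id=6: ✗
emp_id=7: ✓ → 157560
emp_id=8: ✓ → 134949
emp_id=9: ✗
emp_id=10: ✗
level_max = MAX(157560, 134949) = 157560

chi_sum=955215, level_sum=124372, level_max=157560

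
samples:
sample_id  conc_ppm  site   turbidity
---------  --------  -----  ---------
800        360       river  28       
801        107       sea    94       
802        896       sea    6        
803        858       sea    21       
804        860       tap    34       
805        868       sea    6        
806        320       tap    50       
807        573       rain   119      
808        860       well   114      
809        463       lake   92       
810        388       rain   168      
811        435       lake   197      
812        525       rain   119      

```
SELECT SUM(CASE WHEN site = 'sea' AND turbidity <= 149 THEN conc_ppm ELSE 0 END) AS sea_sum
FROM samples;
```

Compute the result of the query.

2729

sample_id=800: ✗
sample_id=801: ✓ → 107
sample_id=802: ✓ → 896
sample_id=803: ✓ → 858
sample_id=804: ✗
sample_id=805: ✓ → 868
sample_id=806: ✗
sample_id=807: ✗
sample_id=808: ✗
sample_id=809: ✗
sample_id=810: ✗
sample_id=811: ✗
sample_id=812: ✗
sea_sum = 107 + 896 + 858 + 868 = 2729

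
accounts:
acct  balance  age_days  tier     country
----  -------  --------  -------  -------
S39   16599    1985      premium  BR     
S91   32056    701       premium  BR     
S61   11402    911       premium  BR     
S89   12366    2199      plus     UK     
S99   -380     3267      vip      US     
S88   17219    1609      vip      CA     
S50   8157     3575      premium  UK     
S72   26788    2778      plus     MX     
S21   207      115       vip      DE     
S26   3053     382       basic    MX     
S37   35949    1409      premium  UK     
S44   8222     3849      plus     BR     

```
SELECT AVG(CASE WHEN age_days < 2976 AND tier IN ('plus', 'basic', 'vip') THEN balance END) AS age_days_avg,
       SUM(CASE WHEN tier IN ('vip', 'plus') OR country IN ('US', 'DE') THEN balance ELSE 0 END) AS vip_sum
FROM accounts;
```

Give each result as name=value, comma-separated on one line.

age_days_avg=11926.6, vip_sum=64422

[age_days_avg: age_days < 2976 AND tier IN ('plus', 'basic', 'vip')]
acct=S39: ✗
acct=S91: ✗
acct=S61: ✗
acct=S89: ✓ → 12366
acct=S99: ✗
acct=S88: ✓ → 17219
acct=S50: ✗
acct=S72: ✓ → 26788
acct=S21: ✓ → 207
acct=S26: ✓ → 3053
acct=S37: ✗
acct=S44: ✗
age_days_avg = (12366 + 17219 + 26788 + 207 + 3053) / 5 = 11926.6
—
[vip_sum: tier IN ('vip', 'plus') OR country IN ('US', 'DE')]
acct=S39: ✗
acct=S91: ✗
acct=S61: ✗
acct=S89: ✓ → 12366
acct=S99: ✓ → -380
acct=S88: ✓ → 17219
acct=S50: ✗
acct=S72: ✓ → 26788
acct=S21: ✓ → 207
acct=S26: ✗
acct=S37: ✗
acct=S44: ✓ → 8222
vip_sum = 12366 + -380 + 17219 + 26788 + 207 + 8222 = 64422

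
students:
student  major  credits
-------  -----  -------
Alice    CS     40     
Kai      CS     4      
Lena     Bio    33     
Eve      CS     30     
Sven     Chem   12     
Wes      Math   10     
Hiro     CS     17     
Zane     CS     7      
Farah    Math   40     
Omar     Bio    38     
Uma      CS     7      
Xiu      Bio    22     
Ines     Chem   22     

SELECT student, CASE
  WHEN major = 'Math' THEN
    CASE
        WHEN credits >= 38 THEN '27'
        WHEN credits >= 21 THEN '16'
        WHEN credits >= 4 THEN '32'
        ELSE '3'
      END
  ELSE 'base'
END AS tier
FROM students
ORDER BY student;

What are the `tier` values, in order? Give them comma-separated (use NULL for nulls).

base, base, 27, base, base, base, base, base, base, base, 32, base, base

student=Alice: major='CS' → outer ELSE → base
student=Eve: major='CS' → outer ELSE → base
student=Farah: major='Math' → inner[credits >= 38] → 27
student=Hiro: major='CS' → outer ELSE → base
student=Ines: major='Chem' → outer ELSE → base
student=Kai: major='CS' → outer ELSE → base
student=Lena: major='Bio' → outer ELSE → base
student=Omar: major='Bio' → outer ELSE → base
student=Sven: major='Chem' → outer ELSE → base
student=Uma: major='CS' → outer ELSE → base
student=Wes: major='Math' → inner[credits >= 4] → 32
student=Xiu: major='Bio' → outer ELSE → base
student=Zane: major='CS' → outer ELSE → base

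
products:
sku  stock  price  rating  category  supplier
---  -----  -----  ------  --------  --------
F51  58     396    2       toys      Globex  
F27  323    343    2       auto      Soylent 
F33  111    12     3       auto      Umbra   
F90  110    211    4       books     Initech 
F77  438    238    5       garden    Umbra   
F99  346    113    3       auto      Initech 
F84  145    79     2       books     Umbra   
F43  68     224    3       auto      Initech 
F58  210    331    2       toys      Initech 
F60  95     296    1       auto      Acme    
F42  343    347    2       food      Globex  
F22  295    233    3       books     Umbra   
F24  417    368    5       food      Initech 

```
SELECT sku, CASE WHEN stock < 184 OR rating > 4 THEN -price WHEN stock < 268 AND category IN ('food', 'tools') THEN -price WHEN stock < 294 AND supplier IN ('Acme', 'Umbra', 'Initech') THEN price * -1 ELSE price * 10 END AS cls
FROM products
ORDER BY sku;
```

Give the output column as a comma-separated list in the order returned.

sku=F22: ELSE → 2330
sku=F24: stock < 184 OR rating > 4 → -368
sku=F27: ELSE → 3430
sku=F33: stock < 184 OR rating > 4 → -12
sku=F42: ELSE → 3470
sku=F43: stock < 184 OR rating > 4 → -224
sku=F51: stock < 184 OR rating > 4 → -396
sku=F58: stock < 294 AND supplier IN ('Acme', 'Umbra', 'Initech') → -331
sku=F60: stock < 184 OR rating > 4 → -296
sku=F77: stock < 184 OR rating > 4 → -238
sku=F84: stock < 184 OR rating > 4 → -79
sku=F90: stock < 184 OR rating > 4 → -211
sku=F99: ELSE → 1130

2330, -368, 3430, -12, 3470, -224, -396, -331, -296, -238, -79, -211, 1130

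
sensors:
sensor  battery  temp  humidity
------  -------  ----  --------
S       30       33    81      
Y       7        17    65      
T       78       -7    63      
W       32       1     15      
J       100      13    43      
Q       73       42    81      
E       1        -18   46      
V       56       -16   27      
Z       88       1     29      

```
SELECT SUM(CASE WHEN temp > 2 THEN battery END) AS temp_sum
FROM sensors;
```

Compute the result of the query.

210

sensor=S: ✓ → 30
sensor=Y: ✓ → 7
sensor=T: ✗
sensor=W: ✗
sensor=J: ✓ → 100
sensor=Q: ✓ → 73
sensor=E: ✗
sensor=V: ✗
sensor=Z: ✗
temp_sum = 30 + 7 + 100 + 73 = 210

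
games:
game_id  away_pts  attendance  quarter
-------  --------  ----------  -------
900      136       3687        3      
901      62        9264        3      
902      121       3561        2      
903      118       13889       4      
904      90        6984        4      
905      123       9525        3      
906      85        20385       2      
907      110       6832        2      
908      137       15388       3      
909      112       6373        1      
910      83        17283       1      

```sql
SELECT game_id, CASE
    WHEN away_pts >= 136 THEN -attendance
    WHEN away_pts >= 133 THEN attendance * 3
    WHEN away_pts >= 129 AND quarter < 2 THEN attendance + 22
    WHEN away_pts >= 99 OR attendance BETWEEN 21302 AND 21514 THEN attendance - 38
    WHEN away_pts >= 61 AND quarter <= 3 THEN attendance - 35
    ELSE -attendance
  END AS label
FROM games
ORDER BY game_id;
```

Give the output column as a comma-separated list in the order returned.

-3687, 9229, 3523, 13851, -6984, 9487, 20350, 6794, -15388, 6335, 17248

game_id=900: away_pts >= 136 → -3687
game_id=901: away_pts >= 61 AND quarter <= 3 → 9229
game_id=902: away_pts >= 99 OR attendance BETWEEN 21302 AND 21514 → 3523
game_id=903: away_pts >= 99 OR attendance BETWEEN 21302 AND 21514 → 13851
game_id=904: ELSE → -6984
game_id=905: away_pts >= 99 OR attendance BETWEEN 21302 AND 21514 → 9487
game_id=906: away_pts >= 61 AND quarter <= 3 → 20350
game_id=907: away_pts >= 99 OR attendance BETWEEN 21302 AND 21514 → 6794
game_id=908: away_pts >= 136 → -15388
game_id=909: away_pts >= 99 OR attendance BETWEEN 21302 AND 21514 → 6335
game_id=910: away_pts >= 61 AND quarter <= 3 → 17248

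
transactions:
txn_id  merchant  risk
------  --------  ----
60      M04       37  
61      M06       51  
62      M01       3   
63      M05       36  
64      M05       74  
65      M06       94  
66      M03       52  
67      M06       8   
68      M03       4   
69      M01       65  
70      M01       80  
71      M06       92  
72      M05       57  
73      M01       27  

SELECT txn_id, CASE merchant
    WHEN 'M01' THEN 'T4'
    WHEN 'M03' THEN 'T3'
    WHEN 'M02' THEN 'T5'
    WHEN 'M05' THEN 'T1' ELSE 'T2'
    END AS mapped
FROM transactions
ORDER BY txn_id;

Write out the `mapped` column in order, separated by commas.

T2, T2, T4, T1, T1, T2, T3, T2, T3, T4, T4, T2, T1, T4

txn_id=60: ELSE → T2
txn_id=61: ELSE → T2
txn_id=62: merchant='M01' → T4
txn_id=63: merchant='M05' → T1
txn_id=64: merchant='M05' → T1
txn_id=65: ELSE → T2
txn_id=66: merchant='M03' → T3
txn_id=67: ELSE → T2
txn_id=68: merchant='M03' → T3
txn_id=69: merchant='M01' → T4
txn_id=70: merchant='M01' → T4
txn_id=71: ELSE → T2
txn_id=72: merchant='M05' → T1
txn_id=73: merchant='M01' → T4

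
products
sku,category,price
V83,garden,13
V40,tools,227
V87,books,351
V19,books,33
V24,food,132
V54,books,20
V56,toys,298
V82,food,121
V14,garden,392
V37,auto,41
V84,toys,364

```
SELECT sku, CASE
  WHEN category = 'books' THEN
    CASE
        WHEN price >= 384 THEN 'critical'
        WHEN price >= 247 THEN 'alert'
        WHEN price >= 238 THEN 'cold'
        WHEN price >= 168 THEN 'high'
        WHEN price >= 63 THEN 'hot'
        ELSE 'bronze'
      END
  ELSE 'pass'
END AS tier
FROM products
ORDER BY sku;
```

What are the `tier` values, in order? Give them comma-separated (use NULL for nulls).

pass, bronze, pass, pass, pass, bronze, pass, pass, pass, pass, alert

sku=V14: category='garden' → outer ELSE → pass
sku=V19: category='books' → inner[ELSE] → bronze
sku=V24: category='food' → outer ELSE → pass
sku=V37: category='auto' → outer ELSE → pass
sku=V40: category='tools' → outer ELSE → pass
sku=V54: category='books' → inner[ELSE] → bronze
sku=V56: category='toys' → outer ELSE → pass
sku=V82: category='food' → outer ELSE → pass
sku=V83: category='garden' → outer ELSE → pass
sku=V84: category='toys' → outer ELSE → pass
sku=V87: category='books' → inner[price >= 247] → alert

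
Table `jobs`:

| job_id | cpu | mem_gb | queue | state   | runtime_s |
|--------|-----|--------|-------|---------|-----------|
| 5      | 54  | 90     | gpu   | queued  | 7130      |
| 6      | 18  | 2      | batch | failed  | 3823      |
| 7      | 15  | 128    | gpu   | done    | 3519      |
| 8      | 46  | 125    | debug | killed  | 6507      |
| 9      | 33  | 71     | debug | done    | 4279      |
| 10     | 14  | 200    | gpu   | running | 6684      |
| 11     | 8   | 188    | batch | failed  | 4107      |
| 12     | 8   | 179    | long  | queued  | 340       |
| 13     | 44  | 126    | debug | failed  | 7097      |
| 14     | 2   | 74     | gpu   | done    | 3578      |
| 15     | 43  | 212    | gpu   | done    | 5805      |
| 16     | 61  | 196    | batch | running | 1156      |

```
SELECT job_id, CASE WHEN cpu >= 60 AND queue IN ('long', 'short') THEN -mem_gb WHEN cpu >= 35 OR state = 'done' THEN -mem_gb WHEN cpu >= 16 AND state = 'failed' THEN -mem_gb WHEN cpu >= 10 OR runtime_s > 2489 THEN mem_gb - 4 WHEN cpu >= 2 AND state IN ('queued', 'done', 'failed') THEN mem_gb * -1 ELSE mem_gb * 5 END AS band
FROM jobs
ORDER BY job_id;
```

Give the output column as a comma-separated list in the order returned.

-90, -2, -128, -125, -71, 196, 184, -179, -126, -74, -212, -196

job_id=5: cpu >= 35 OR state = 'done' → -90
job_id=6: cpu >= 16 AND state = 'failed' → -2
job_id=7: cpu >= 35 OR state = 'done' → -128
job_id=8: cpu >= 35 OR state = 'done' → -125
job_id=9: cpu >= 35 OR state = 'done' → -71
job_id=10: cpu >= 10 OR runtime_s > 2489 → 196
job_id=11: cpu >= 10 OR runtime_s > 2489 → 184
job_id=12: cpu >= 2 AND state IN ('queued', 'done', 'failed') → -179
job_id=13: cpu >= 35 OR state = 'done' → -126
job_id=14: cpu >= 35 OR state = 'done' → -74
job_id=15: cpu >= 35 OR state = 'done' → -212
job_id=16: cpu >= 35 OR state = 'done' → -196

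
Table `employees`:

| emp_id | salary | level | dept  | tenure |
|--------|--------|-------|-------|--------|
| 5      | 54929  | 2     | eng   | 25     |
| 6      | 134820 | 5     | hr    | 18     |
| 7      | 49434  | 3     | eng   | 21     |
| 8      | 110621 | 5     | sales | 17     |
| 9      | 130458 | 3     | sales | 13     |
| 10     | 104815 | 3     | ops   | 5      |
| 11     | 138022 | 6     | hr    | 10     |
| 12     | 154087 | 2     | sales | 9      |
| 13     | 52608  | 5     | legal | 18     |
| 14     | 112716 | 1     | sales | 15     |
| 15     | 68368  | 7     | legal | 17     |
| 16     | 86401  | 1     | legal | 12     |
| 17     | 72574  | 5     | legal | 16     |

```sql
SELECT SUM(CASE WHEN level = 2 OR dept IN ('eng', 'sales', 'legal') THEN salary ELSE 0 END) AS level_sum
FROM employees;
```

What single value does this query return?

emp_id=5: ✓ → 54929
emp_id=6: ✗
emp_id=7: ✓ → 49434
emp_id=8: ✓ → 110621
emp_id=9: ✓ → 130458
emp_id=10: ✗
emp_id=11: ✗
emp_id=12: ✓ → 154087
emp_id=13: ✓ → 52608
emp_id=14: ✓ → 112716
emp_id=15: ✓ → 68368
emp_id=16: ✓ → 86401
emp_id=17: ✓ → 72574
level_sum = 54929 + 49434 + 110621 + 130458 + 154087 + 52608 + 112716 + 68368 + 86401 + 72574 = 892196

892196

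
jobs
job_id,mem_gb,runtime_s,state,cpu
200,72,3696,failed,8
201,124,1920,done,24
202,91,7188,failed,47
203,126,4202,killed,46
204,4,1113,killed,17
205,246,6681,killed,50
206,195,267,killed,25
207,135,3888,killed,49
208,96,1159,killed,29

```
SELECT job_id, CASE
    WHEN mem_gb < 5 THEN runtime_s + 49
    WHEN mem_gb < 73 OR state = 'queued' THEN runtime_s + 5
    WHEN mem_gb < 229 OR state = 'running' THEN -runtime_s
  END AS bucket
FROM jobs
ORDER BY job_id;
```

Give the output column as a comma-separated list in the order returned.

job_id=200: mem_gb < 73 OR state = 'queued' → 3701
job_id=201: mem_gb < 229 OR state = 'running' → -1920
job_id=202: mem_gb < 229 OR state = 'running' → -7188
job_id=203: mem_gb < 229 OR state = 'running' → -4202
job_id=204: mem_gb < 5 → 1162
job_id=205: (no match → NULL) → NULL
job_id=206: mem_gb < 229 OR state = 'running' → -267
job_id=207: mem_gb < 229 OR state = 'running' → -3888
job_id=208: mem_gb < 229 OR state = 'running' → -1159

3701, -1920, -7188, -4202, 1162, NULL, -267, -3888, -1159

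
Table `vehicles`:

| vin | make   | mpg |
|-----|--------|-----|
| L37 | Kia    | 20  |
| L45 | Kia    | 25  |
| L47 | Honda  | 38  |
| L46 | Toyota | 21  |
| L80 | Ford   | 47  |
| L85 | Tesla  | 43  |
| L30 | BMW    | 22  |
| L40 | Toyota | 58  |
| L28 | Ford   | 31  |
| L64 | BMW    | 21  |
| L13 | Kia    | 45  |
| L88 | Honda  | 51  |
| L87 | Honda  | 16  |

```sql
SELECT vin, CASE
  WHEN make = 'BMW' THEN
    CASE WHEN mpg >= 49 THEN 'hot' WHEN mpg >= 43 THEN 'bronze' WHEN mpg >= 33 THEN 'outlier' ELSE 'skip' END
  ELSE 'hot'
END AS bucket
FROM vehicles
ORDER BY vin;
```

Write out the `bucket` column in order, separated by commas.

vin=L13: make='Kia' → outer ELSE → hot
vin=L28: make='Ford' → outer ELSE → hot
vin=L30: make='BMW' → inner[ELSE] → skip
vin=L37: make='Kia' → outer ELSE → hot
vin=L40: make='Toyota' → outer ELSE → hot
vin=L45: make='Kia' → outer ELSE → hot
vin=L46: make='Toyota' → outer ELSE → hot
vin=L47: make='Honda' → outer ELSE → hot
vin=L64: make='BMW' → inner[ELSE] → skip
vin=L80: make='Ford' → outer ELSE → hot
vin=L85: make='Tesla' → outer ELSE → hot
vin=L87: make='Honda' → outer ELSE → hot
vin=L88: make='Honda' → outer ELSE → hot

hot, hot, skip, hot, hot, hot, hot, hot, skip, hot, hot, hot, hot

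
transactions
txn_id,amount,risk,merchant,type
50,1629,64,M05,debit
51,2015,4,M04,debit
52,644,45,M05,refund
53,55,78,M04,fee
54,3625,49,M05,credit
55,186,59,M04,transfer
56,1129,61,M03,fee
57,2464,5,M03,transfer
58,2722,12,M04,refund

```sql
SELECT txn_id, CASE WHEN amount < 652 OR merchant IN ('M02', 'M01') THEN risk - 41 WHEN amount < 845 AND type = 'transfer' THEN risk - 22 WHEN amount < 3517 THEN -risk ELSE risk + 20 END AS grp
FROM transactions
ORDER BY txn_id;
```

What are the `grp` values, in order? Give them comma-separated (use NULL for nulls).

txn_id=50: amount < 3517 → -64
txn_id=51: amount < 3517 → -4
txn_id=52: amount < 652 OR merchant IN ('M02', 'M01') → 4
txn_id=53: amount < 652 OR merchant IN ('M02', 'M01') → 37
txn_id=54: ELSE → 69
txn_id=55: amount < 652 OR merchant IN ('M02', 'M01') → 18
txn_id=56: amount < 3517 → -61
txn_id=57: amount < 3517 → -5
txn_id=58: amount < 3517 → -12

-64, -4, 4, 37, 69, 18, -61, -5, -12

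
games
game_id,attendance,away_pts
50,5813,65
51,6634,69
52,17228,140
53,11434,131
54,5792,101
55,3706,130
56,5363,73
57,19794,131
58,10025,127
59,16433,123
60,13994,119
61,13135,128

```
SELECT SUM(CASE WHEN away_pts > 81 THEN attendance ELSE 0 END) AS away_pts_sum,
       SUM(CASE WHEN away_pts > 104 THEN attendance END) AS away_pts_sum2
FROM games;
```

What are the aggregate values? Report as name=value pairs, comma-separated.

away_pts_sum=111541, away_pts_sum2=105749

[away_pts_sum: away_pts > 81]
game_id=50: ✗
game_id=51: ✗
game_id=52: ✓ → 17228
game_id=53: ✓ → 11434
game_id=54: ✓ → 5792
game_id=55: ✓ → 3706
game_id=56: ✗
game_id=57: ✓ → 19794
game_id=58: ✓ → 10025
game_id=59: ✓ → 16433
game_id=60: ✓ → 13994
game_id=61: ✓ → 13135
away_pts_sum = 17228 + 11434 + 5792 + 3706 + 19794 + 10025 + 16433 + 13994 + 13135 = 111541
—
[away_pts_sum2: away_pts > 104]
game_id=50: ✗
game_id=51: ✗
game_id=52: ✓ → 17228
game_id=53: ✓ → 11434
game_id=54: ✗
game_id=55: ✓ → 3706
game_id=56: ✗
game_id=57: ✓ → 19794
game_id=58: ✓ → 10025
game_id=59: ✓ → 16433
game_id=60: ✓ → 13994
game_id=61: ✓ → 13135
away_pts_sum2 = 17228 + 11434 + 3706 + 19794 + 10025 + 16433 + 13994 + 13135 = 105749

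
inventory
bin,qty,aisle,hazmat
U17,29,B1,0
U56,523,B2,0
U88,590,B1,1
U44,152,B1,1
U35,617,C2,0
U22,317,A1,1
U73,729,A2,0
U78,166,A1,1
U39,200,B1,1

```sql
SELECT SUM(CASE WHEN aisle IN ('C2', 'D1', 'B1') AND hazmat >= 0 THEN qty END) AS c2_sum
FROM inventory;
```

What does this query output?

1588

bin=U17: ✓ → 29
bin=U56: ✗
bin=U88: ✓ → 590
bin=U44: ✓ → 152
bin=U35: ✓ → 617
bin=U22: ✗
bin=U73: ✗
bin=U78: ✗
bin=U39: ✓ → 200
c2_sum = 29 + 590 + 152 + 617 + 200 = 1588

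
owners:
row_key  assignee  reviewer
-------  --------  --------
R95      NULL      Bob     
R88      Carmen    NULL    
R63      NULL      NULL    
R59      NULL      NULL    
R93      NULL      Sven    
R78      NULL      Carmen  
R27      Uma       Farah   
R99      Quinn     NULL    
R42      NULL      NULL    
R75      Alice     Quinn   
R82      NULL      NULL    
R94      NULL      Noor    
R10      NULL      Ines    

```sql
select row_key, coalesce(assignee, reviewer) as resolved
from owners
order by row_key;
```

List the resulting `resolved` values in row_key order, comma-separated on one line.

Ines, Uma, NULL, NULL, NULL, Alice, Carmen, NULL, Carmen, Sven, Noor, Bob, Quinn

row_key=R10: assignee=NULL, reviewer=Ines → Ines
row_key=R27: assignee=Uma → Uma
row_key=R42: assignee=NULL, reviewer=NULL (all NULL) → NULL
row_key=R59: assignee=NULL, reviewer=NULL (all NULL) → NULL
row_key=R63: assignee=NULL, reviewer=NULL (all NULL) → NULL
row_key=R75: assignee=Alice → Alice
row_key=R78: assignee=NULL, reviewer=Carmen → Carmen
row_key=R82: assignee=NULL, reviewer=NULL (all NULL) → NULL
row_key=R88: assignee=Carmen → Carmen
row_key=R93: assignee=NULL, reviewer=Sven → Sven
row_key=R94: assignee=NULL, reviewer=Noor → Noor
row_key=R95: assignee=NULL, reviewer=Bob → Bob
row_key=R99: assignee=Quinn → Quinn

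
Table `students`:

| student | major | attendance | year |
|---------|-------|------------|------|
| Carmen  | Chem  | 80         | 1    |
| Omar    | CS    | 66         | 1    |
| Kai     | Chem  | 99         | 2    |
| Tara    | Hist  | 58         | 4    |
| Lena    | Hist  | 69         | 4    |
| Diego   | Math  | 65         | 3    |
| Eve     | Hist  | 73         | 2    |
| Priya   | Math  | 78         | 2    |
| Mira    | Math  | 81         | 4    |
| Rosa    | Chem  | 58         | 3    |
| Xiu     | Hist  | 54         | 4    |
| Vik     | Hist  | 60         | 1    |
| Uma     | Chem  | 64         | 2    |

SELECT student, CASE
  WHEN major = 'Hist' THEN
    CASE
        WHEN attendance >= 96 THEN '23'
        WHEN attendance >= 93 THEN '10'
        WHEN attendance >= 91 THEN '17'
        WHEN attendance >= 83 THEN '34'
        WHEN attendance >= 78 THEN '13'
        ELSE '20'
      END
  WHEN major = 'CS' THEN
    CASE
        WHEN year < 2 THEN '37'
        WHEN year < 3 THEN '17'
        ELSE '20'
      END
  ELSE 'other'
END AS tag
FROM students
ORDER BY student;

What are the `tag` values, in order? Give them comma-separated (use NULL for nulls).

student=Carmen: major='Chem' → outer ELSE → other
student=Diego: major='Math' → outer ELSE → other
student=Eve: major='Hist' → inner[ELSE] → 20
student=Kai: major='Chem' → outer ELSE → other
student=Lena: major='Hist' → inner[ELSE] → 20
student=Mira: major='Math' → outer ELSE → other
student=Omar: major='CS' → inner[year < 2] → 37
student=Priya: major='Math' → outer ELSE → other
student=Rosa: major='Chem' → outer ELSE → other
student=Tara: major='Hist' → inner[ELSE] → 20
student=Uma: major='Chem' → outer ELSE → other
student=Vik: major='Hist' → inner[ELSE] → 20
student=Xiu: major='Hist' → inner[ELSE] → 20

other, other, 20, other, 20, other, 37, other, other, 20, other, 20, 20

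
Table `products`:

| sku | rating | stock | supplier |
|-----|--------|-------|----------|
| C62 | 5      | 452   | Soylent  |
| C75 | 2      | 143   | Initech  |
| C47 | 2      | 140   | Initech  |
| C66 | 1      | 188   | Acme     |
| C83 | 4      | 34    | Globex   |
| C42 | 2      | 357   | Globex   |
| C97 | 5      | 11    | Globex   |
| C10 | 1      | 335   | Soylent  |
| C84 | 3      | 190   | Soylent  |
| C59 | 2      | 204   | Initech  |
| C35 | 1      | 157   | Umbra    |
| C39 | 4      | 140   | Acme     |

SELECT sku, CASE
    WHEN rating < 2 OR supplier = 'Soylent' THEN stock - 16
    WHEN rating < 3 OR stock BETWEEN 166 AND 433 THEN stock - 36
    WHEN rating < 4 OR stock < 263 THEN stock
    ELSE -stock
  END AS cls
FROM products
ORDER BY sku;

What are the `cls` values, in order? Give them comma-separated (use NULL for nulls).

319, 141, 140, 321, 104, 168, 436, 172, 107, 34, 174, 11

sku=C10: rating < 2 OR supplier = 'Soylent' → 319
sku=C35: rating < 2 OR supplier = 'Soylent' → 141
sku=C39: rating < 4 OR stock < 263 → 140
sku=C42: rating < 3 OR stock BETWEEN 166 AND 433 → 321
sku=C47: rating < 3 OR stock BETWEEN 166 AND 433 → 104
sku=C59: rating < 3 OR stock BETWEEN 166 AND 433 → 168
sku=C62: rating < 2 OR supplier = 'Soylent' → 436
sku=C66: rating < 2 OR supplier = 'Soylent' → 172
sku=C75: rating < 3 OR stock BETWEEN 166 AND 433 → 107
sku=C83: rating < 4 OR stock < 263 → 34
sku=C84: rating < 2 OR supplier = 'Soylent' → 174
sku=C97: rating < 4 OR stock < 263 → 11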